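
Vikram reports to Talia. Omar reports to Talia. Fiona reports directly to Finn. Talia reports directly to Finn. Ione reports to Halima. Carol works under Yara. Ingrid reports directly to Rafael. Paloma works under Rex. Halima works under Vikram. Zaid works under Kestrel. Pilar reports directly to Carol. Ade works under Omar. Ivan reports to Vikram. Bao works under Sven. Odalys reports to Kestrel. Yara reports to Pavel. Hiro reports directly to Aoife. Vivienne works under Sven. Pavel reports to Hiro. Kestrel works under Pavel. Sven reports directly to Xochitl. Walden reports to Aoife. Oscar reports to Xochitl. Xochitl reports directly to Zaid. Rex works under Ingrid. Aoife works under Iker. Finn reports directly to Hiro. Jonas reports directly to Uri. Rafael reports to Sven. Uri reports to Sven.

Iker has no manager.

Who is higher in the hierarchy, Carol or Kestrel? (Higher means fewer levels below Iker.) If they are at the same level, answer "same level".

Kestrel

Carol is 5 levels below Iker; Kestrel is 4. Kestrel is higher.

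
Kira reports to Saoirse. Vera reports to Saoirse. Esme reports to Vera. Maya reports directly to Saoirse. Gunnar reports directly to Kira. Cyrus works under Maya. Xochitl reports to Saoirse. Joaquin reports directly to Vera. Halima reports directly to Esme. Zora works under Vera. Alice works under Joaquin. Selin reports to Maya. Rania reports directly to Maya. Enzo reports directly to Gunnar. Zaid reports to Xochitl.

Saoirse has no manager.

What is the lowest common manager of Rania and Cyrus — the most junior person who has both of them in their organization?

Rania's chain of managers is Maya, Saoirse. Cyrus's chain of managers is Maya, Saoirse. The first manager that appears in both chains is Maya.

Maya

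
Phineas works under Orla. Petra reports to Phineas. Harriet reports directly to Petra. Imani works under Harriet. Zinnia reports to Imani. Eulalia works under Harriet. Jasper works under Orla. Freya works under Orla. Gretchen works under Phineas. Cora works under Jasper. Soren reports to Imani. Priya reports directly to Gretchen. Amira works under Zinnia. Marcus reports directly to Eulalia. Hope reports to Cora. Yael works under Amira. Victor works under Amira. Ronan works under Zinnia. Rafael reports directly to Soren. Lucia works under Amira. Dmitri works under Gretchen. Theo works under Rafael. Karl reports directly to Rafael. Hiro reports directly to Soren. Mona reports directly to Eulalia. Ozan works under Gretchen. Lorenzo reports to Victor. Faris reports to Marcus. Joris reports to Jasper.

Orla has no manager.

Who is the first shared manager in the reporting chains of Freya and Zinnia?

Freya's chain of managers is Orla. Zinnia's chain of managers is Imani, Harriet, Petra, Phineas, Orla. The first manager that appears in both chains is Orla.

Orla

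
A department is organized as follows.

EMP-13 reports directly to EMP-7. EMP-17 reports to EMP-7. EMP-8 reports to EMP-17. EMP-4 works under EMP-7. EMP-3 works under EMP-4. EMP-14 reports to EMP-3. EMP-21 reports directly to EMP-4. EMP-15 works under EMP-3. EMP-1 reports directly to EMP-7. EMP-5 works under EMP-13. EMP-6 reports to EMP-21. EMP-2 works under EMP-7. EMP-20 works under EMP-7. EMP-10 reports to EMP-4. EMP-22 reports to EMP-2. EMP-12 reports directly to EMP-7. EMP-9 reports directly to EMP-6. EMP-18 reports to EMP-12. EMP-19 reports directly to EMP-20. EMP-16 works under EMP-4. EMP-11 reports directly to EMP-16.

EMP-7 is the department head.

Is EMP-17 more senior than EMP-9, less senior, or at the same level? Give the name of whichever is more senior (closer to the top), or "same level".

EMP-17 is 1 level below EMP-7; EMP-9 is 4. EMP-17 is higher.

EMP-17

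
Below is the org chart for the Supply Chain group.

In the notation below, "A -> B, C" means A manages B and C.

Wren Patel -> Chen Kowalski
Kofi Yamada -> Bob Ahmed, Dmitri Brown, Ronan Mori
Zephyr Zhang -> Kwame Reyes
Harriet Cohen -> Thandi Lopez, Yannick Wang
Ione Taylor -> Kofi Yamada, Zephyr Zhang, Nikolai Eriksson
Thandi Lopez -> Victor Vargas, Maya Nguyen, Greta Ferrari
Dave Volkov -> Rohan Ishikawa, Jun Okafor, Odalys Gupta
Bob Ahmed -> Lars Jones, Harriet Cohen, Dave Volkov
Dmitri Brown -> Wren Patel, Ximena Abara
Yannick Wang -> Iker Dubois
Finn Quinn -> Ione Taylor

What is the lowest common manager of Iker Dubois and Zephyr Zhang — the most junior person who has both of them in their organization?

Iker Dubois's chain of managers is Yannick Wang, Harriet Cohen, Bob Ahmed, Kofi Yamada, Ione Taylor, Finn Quinn. Zephyr Zhang's chain of managers is Ione Taylor, Finn Quinn. The first manager that appears in both chains is Ione Taylor.

Ione Taylor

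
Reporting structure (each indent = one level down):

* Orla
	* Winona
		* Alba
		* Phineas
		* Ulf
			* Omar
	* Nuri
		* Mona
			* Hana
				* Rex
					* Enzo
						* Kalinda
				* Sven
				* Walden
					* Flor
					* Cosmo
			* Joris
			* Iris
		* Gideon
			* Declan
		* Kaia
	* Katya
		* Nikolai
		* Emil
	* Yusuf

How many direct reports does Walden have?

Walden directly manages Flor, Cosmo. That is 2 direct reports.

2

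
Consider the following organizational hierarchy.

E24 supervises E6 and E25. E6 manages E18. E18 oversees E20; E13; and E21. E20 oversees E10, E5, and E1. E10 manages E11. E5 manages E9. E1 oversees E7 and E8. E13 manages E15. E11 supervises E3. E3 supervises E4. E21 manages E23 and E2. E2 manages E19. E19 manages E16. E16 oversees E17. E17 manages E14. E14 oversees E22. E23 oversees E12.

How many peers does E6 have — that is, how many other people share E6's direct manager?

E6 reports to E24. E24's other direct reports are E25 — 1 peer.

1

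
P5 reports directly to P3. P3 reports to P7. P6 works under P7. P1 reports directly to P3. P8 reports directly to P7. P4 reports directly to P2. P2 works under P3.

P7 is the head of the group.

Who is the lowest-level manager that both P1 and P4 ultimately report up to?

P3

P1's chain of managers is P3, P7. P4's chain of managers is P2, P3, P7. The first manager that appears in both chains is P3.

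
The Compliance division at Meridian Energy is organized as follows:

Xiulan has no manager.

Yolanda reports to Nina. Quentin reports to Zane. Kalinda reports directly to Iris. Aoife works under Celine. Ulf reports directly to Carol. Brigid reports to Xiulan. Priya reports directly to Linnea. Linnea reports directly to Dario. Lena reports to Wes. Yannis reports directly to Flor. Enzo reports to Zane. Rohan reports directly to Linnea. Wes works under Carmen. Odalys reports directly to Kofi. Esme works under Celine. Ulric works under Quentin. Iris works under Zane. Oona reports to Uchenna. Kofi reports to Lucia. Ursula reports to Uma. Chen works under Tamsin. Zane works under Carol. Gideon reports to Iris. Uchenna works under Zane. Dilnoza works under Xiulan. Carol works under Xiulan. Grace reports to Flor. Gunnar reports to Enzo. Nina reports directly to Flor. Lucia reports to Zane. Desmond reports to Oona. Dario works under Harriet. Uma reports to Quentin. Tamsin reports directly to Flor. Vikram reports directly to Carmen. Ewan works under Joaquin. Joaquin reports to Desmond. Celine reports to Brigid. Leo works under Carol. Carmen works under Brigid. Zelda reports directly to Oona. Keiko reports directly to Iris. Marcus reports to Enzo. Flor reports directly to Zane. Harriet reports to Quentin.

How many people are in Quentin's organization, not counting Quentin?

8

Quentin directly manages Harriet, Uma, Ulric. Under Harriet: Dario, Linnea, Rohan, Priya (4). Under Uma: Ursula (1). Ulric has no reports. So Quentin's organization is 3 direct reports plus everyone under them: 5 + 2 + 1 = 8.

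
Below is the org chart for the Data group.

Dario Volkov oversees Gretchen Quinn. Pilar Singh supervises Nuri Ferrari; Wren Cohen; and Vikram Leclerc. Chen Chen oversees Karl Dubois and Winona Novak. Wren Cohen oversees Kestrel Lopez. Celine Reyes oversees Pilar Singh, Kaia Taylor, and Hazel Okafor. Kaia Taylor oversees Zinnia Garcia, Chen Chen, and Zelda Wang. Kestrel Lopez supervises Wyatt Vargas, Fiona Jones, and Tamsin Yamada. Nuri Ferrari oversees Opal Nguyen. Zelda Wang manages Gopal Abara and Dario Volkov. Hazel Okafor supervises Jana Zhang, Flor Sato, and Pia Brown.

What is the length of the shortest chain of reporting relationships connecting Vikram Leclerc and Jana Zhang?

Vikram Leclerc is 2 levels below Celine Reyes, and Jana Zhang is 2 levels below Celine Reyes (their lowest common manager). The shortest path runs up from Vikram Leclerc to Celine Reyes and back down to Jana Zhang: 2 + 2 = 4 links.

4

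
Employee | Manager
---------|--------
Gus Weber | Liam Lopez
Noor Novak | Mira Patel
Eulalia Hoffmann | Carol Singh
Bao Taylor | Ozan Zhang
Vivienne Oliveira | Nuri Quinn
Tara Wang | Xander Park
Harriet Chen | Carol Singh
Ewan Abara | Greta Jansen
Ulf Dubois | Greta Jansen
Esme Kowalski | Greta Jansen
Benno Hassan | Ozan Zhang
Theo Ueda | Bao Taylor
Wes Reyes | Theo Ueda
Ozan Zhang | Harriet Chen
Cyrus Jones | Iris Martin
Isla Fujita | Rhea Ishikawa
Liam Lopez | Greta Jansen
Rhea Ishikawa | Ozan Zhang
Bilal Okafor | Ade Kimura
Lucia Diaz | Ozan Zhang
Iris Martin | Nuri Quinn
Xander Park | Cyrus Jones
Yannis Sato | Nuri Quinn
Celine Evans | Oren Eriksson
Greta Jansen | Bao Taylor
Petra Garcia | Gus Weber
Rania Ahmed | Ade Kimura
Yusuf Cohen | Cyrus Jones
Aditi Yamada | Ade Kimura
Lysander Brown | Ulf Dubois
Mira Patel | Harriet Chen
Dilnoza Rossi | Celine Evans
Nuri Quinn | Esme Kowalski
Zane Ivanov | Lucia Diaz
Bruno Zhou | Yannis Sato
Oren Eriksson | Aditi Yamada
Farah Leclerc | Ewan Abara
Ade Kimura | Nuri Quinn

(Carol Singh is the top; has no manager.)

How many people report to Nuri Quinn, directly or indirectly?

15

Nuri Quinn directly manages Yannis Sato, Ade Kimura, Vivienne Oliveira, Iris Martin. Under Yannis Sato: Bruno Zhou (1). Under Ade Kimura: Rania Ahmed, Bilal Okafor, Aditi Yamada, Oren Eriksson, Celine Evans, Dilnoza Rossi (6). Vivienne Oliveira has no reports. Under Iris Martin: Cyrus Jones, Yusuf Cohen, Xander Park, Tara Wang (4). So Nuri Quinn's organization is 4 direct reports plus everyone under them: 2 + 7 + 1 + 5 = 15.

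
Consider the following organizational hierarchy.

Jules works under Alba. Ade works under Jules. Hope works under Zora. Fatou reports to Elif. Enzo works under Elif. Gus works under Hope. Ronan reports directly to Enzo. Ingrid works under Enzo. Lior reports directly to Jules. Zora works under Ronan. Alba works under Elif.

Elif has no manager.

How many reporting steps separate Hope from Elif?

4

Chain from Hope up to Elif: Hope → Zora → Ronan → Enzo → Elif. That is 4 steps up, so Hope is 4 levels below Elif.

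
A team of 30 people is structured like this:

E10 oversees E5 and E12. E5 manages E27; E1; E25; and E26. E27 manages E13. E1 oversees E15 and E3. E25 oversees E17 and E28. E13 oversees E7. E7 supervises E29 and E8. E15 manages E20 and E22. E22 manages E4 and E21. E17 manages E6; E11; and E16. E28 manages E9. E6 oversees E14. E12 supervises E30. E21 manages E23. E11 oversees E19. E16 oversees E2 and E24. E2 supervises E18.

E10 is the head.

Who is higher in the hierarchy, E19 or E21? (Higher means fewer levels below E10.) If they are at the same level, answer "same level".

same level

Both E19 and E21 are 5 levels below E10.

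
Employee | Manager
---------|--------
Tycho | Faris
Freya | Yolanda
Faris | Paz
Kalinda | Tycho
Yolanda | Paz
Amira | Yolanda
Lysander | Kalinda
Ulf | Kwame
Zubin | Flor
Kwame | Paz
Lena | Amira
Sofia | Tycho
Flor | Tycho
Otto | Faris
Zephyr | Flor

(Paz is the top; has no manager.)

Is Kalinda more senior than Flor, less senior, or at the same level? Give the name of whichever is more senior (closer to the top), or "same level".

same level

Both Kalinda and Flor are 3 levels below Paz.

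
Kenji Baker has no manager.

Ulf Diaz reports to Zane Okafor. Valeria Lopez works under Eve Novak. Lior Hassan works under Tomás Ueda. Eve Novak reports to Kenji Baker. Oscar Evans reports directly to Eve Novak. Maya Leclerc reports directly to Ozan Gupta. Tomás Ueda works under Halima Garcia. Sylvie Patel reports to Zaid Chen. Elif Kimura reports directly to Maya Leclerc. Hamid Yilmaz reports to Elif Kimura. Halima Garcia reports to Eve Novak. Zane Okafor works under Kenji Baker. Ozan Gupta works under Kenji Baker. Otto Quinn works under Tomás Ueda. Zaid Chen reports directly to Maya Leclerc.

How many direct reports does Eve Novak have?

Eve Novak directly manages Oscar Evans, Halima Garcia, Valeria Lopez. That is 3 direct reports.

3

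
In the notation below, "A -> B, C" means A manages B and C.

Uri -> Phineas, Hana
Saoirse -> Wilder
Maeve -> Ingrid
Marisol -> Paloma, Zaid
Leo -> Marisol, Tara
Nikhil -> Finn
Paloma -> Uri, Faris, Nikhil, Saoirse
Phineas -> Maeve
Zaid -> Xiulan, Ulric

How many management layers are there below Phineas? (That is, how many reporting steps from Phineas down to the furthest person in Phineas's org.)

2

The longest chain under Phineas runs Phineas → Maeve → Ingrid, which is 2 levels below Phineas.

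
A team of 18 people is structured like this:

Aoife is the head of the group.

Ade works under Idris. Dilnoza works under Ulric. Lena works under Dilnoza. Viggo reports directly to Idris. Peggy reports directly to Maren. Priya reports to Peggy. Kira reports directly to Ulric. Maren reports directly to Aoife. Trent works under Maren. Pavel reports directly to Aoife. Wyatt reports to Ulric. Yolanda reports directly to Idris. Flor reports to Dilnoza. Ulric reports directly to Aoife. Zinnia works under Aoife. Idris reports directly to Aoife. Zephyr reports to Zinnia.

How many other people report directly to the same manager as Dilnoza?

2

Dilnoza reports to Ulric. Ulric's other direct reports are Kira, Wyatt — 2 peers.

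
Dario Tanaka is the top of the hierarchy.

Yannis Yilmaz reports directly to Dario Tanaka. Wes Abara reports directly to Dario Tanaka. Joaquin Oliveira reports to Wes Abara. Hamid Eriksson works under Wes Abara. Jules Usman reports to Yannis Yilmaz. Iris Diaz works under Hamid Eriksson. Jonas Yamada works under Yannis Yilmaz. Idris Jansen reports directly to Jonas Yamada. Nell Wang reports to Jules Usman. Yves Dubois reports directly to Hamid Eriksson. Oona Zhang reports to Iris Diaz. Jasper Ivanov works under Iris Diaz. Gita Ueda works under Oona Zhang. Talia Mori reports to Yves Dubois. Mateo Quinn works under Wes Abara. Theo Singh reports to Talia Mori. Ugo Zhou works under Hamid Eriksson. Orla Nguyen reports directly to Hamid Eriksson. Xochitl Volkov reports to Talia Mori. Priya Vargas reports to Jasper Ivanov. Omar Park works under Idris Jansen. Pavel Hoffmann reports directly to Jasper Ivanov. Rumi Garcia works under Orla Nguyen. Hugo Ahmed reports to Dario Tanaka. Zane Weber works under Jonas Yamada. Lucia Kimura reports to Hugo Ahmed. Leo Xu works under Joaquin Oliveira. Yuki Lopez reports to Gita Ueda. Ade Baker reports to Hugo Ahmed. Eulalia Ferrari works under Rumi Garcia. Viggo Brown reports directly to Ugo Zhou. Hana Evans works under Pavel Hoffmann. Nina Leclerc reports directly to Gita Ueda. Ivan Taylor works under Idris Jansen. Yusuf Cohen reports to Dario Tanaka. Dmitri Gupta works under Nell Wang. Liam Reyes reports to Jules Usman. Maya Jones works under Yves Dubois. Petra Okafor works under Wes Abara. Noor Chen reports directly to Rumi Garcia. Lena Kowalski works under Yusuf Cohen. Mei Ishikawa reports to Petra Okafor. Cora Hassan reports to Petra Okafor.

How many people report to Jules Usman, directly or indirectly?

Jules Usman directly manages Nell Wang, Liam Reyes. Under Nell Wang: Dmitri Gupta (1). Liam Reyes has no reports. So Jules Usman's organization is 2 direct reports plus everyone under them: 2 + 1 = 3.

3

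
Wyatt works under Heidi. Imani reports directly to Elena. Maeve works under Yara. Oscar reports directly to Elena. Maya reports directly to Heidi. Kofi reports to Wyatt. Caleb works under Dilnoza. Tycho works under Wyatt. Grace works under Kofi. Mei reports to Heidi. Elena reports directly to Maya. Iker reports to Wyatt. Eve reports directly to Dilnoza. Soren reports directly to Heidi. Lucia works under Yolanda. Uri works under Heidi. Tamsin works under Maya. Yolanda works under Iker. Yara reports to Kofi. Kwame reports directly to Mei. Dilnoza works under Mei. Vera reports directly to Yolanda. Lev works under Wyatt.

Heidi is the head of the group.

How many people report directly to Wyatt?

4

Wyatt directly manages Iker, Tycho, Kofi, Lev. That is 4 direct reports.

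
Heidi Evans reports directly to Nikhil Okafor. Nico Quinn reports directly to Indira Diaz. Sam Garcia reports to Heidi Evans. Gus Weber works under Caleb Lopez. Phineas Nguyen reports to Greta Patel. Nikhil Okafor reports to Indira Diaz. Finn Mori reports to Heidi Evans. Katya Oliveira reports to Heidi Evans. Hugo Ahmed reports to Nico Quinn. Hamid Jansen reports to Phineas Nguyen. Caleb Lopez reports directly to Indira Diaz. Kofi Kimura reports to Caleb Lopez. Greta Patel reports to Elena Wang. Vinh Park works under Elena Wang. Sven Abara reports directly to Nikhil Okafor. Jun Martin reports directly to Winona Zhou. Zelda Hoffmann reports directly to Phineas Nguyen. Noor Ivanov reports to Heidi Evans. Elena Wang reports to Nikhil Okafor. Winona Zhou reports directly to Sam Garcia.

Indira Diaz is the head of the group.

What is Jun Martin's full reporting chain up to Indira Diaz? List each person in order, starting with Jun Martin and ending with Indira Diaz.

Jun Martin -> Winona Zhou -> Sam Garcia -> Heidi Evans -> Nikhil Okafor -> Indira Diaz

Jun Martin reports to Winona Zhou. Winona Zhou reports to Sam Garcia. Sam Garcia reports to Heidi Evans. Heidi Evans reports to Nikhil Okafor. Nikhil Okafor reports to Indira Diaz. Indira Diaz is at the top.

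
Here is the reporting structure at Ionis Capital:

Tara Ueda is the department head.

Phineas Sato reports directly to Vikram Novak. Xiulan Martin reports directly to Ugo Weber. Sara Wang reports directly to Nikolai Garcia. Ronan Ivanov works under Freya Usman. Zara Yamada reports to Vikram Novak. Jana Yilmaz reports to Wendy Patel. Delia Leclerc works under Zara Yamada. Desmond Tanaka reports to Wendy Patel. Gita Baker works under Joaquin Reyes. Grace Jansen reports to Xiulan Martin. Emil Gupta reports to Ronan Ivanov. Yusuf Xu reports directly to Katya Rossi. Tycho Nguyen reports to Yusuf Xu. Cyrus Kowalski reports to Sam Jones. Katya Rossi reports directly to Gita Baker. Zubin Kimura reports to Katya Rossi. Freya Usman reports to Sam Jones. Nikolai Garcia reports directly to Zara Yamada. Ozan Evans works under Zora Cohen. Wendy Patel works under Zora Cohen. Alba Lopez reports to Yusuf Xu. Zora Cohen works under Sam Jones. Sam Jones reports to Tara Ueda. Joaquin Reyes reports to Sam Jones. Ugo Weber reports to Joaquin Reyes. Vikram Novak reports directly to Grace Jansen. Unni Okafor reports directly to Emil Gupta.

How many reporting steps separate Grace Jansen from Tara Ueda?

5

Chain from Grace Jansen up to Tara Ueda: Grace Jansen → Xiulan Martin → Ugo Weber → Joaquin Reyes → Sam Jones → Tara Ueda. That is 5 steps up, so Grace Jansen is 5 levels below Tara Ueda.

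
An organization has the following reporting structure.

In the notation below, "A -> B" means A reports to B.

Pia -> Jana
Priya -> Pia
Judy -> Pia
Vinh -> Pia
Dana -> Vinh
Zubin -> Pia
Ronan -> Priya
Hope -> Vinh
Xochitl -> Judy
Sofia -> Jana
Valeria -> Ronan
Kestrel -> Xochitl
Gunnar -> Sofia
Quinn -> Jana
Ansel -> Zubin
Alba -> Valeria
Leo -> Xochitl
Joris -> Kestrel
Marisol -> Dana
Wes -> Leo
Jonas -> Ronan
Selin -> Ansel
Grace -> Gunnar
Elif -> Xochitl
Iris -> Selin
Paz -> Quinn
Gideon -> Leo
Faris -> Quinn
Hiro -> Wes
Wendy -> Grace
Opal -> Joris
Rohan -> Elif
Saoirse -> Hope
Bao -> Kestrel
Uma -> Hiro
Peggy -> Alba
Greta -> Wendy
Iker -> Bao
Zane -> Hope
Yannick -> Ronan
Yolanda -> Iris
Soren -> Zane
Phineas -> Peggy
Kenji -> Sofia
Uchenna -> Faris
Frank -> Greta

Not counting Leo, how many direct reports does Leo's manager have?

2

Leo reports to Xochitl. Xochitl's other direct reports are Kestrel, Elif — 2 peers.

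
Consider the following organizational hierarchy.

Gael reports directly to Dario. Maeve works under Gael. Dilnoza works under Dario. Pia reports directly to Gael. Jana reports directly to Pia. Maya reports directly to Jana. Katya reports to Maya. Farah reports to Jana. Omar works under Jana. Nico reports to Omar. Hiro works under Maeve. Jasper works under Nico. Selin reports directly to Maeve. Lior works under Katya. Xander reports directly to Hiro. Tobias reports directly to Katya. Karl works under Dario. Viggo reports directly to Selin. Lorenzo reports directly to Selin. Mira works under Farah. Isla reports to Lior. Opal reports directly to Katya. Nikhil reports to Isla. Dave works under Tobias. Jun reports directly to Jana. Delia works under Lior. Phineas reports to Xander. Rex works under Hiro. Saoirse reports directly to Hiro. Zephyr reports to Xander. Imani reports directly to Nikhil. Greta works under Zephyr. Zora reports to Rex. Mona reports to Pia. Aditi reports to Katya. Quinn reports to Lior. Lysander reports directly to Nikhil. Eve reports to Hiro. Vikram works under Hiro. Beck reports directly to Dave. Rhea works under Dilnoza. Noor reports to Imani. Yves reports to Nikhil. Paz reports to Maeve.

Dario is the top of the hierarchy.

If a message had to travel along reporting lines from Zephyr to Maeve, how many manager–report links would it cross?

Zephyr is in Maeve's organization: the chain from Zephyr up to Maeve is Zephyr → Xander → Hiro → Maeve, which is 3 links.

3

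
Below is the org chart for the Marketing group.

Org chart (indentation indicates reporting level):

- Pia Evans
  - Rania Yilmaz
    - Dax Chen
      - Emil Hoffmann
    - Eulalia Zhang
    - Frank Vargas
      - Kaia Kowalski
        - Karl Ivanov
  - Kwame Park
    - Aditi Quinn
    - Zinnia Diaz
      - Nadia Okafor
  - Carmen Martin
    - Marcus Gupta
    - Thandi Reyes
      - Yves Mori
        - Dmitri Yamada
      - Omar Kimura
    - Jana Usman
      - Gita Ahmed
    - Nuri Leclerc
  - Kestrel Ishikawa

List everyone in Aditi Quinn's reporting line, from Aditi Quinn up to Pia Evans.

Aditi Quinn -> Kwame Park -> Pia Evans

Aditi Quinn reports to Kwame Park. Kwame Park reports to Pia Evans. Pia Evans is at the top.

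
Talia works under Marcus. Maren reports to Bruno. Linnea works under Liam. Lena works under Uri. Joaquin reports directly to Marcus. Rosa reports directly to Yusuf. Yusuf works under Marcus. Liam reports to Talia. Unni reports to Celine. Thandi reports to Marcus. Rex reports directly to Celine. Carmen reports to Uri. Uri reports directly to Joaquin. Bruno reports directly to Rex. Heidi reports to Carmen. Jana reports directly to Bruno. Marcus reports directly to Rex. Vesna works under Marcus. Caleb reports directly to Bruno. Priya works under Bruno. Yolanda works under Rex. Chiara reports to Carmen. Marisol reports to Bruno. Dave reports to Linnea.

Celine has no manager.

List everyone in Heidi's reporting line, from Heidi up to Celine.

Heidi -> Carmen -> Uri -> Joaquin -> Marcus -> Rex -> Celine

Heidi reports to Carmen. Carmen reports to Uri. Uri reports to Joaquin. Joaquin reports to Marcus. Marcus reports to Rex. Rex reports to Celine. Celine is at the top.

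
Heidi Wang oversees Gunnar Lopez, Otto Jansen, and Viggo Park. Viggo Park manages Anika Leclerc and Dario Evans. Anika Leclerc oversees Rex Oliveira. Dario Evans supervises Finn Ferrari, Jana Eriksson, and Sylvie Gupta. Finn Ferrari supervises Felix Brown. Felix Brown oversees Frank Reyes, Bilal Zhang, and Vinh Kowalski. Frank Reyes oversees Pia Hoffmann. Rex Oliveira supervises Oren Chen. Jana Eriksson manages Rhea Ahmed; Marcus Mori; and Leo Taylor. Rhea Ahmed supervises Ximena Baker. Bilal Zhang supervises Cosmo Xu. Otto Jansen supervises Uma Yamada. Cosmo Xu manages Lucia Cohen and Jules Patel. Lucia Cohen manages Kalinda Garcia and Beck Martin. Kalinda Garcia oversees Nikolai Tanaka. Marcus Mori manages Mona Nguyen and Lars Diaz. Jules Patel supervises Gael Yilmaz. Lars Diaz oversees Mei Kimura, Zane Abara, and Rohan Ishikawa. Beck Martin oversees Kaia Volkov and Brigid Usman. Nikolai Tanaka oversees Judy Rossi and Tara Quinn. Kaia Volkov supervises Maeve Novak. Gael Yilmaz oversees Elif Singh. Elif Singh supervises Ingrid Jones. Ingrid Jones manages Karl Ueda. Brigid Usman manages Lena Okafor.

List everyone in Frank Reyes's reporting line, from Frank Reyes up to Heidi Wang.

Frank Reyes reports to Felix Brown. Felix Brown reports to Finn Ferrari. Finn Ferrari reports to Dario Evans. Dario Evans reports to Viggo Park. Viggo Park reports to Heidi Wang. Heidi Wang is at the top.

Frank Reyes -> Felix Brown -> Finn Ferrari -> Dario Evans -> Viggo Park -> Heidi Wang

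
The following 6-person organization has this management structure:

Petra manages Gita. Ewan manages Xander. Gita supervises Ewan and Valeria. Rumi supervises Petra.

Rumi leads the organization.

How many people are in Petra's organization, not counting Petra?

4

Petra directly manages Gita. Under Gita: Valeria, Ewan, Xander (3). That's 4 in total.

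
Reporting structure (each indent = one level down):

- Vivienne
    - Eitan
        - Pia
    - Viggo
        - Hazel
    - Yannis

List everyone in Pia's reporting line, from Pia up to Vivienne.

Pia reports to Eitan. Eitan reports to Vivienne. Vivienne is at the top.

Pia -> Eitan -> Vivienne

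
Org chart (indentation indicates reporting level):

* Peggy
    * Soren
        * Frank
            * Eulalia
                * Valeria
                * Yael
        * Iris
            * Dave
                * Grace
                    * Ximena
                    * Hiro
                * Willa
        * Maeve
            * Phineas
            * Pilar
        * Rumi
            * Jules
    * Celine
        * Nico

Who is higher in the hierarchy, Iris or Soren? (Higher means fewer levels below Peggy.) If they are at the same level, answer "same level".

Iris is 2 levels below Peggy; Soren is 1. Soren is higher.

Soren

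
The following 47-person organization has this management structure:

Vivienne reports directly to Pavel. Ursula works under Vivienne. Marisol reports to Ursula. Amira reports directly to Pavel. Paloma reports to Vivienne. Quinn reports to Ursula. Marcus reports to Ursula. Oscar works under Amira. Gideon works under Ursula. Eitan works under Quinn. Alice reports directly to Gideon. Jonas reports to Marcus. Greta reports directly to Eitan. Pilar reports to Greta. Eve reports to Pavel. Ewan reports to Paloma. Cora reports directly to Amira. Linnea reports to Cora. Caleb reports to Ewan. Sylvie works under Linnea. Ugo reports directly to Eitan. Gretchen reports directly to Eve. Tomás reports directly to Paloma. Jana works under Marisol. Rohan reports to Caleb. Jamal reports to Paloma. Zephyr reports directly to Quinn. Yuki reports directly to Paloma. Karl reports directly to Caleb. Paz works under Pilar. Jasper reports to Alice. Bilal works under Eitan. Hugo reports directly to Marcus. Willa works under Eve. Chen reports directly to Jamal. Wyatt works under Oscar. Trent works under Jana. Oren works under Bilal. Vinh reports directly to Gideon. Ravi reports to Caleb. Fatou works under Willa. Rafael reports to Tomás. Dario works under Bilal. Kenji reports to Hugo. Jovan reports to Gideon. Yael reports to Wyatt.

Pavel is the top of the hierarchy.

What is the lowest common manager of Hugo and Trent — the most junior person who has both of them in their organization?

Hugo's chain of managers is Marcus, Ursula, Vivienne, Pavel. Trent's chain of managers is Jana, Marisol, Ursula, Vivienne, Pavel. The first manager that appears in both chains is Ursula.

Ursula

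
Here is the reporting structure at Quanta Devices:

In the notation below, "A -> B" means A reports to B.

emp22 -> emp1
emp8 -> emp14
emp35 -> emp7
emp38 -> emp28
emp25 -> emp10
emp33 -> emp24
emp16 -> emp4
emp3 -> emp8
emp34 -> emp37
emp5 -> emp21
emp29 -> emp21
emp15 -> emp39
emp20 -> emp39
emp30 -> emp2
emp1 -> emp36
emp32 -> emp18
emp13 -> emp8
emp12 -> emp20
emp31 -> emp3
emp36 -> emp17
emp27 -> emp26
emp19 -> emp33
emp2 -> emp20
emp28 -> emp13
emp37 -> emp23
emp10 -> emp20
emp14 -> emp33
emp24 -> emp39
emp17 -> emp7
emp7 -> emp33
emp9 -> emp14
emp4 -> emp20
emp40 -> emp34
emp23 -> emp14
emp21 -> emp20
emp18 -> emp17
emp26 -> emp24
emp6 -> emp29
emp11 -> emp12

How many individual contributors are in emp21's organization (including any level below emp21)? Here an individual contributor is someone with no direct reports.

The people in emp21's organization with no one reporting to them are emp6, emp5. That is 2.

2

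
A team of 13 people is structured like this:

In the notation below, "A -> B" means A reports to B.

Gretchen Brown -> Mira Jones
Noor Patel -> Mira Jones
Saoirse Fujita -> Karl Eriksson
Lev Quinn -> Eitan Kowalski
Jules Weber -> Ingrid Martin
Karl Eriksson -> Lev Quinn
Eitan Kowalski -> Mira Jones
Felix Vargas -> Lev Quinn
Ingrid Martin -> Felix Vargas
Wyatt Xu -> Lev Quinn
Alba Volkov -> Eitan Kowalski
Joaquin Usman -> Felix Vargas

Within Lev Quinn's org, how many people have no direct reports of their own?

The people in Lev Quinn's organization with no one reporting to them are Wyatt Xu, Saoirse Fujita, Jules Weber, Joaquin Usman. That is 4.

4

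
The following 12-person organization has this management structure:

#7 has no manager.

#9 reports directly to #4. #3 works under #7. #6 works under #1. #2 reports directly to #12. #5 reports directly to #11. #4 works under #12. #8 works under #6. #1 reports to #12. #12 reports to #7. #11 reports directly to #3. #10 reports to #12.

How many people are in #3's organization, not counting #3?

2

#3 directly manages #11. Under #11: #5 (1). That's 2 in total.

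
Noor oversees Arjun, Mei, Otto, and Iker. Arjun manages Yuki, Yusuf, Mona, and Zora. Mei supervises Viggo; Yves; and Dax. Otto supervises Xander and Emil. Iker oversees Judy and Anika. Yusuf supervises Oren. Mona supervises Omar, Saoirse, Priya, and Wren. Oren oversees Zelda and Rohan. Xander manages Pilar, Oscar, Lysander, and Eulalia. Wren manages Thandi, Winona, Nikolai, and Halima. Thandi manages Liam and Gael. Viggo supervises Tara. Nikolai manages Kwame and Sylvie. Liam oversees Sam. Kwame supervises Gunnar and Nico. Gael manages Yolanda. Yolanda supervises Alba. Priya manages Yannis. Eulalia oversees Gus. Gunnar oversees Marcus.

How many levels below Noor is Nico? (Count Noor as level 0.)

6

Chain from Nico up to Noor: Nico → Kwame → Nikolai → Wren → Mona → Arjun → Noor. That is 6 steps up, so Nico is 6 levels below Noor.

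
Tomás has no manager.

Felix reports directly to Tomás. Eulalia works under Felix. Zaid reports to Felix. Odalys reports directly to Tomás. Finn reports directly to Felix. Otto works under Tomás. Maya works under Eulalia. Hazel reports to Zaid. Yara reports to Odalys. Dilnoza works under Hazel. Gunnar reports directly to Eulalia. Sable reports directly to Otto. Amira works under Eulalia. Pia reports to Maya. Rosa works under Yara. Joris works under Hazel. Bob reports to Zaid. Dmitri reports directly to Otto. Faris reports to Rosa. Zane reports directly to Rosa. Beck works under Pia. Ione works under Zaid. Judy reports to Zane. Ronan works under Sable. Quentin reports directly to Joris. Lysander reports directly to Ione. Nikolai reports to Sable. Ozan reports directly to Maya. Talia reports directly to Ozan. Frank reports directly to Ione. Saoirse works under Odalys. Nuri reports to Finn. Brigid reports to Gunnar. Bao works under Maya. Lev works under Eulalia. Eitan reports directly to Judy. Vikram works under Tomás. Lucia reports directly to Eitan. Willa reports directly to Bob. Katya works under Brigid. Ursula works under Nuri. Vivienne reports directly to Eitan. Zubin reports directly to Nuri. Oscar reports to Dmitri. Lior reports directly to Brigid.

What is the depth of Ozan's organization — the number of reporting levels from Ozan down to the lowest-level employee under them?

The longest chain under Ozan runs Ozan → Talia, which is 1 level below Ozan.

1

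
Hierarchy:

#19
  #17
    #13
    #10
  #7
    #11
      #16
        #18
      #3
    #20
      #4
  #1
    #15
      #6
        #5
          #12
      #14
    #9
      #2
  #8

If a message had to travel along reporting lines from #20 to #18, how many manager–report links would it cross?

4

#20 is 1 level below #7, and #18 is 3 levels below #7 (their lowest common manager). The shortest path runs up from #20 to #7 and back down to #18: 1 + 3 = 4 links.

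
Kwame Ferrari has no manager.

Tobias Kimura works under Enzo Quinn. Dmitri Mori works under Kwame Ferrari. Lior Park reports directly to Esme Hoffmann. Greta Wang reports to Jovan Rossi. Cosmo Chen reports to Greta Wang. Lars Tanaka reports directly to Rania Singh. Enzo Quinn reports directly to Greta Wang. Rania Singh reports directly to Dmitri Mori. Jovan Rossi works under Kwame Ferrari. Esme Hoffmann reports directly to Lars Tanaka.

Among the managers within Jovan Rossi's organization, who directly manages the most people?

Greta Wang

Direct-report counts within Jovan Rossi's organization: Jovan Rossi has 1; Greta Wang has 2; Enzo Quinn has 1. The largest is 2, held by Greta Wang.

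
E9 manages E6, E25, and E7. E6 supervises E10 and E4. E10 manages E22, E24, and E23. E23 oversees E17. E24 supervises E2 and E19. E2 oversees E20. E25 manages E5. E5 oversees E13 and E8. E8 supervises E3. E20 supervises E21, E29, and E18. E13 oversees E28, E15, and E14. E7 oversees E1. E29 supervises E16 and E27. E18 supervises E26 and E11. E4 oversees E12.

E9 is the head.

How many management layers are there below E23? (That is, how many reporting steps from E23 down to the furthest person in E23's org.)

The longest chain under E23 runs E23 → E17, which is 1 level below E23.

1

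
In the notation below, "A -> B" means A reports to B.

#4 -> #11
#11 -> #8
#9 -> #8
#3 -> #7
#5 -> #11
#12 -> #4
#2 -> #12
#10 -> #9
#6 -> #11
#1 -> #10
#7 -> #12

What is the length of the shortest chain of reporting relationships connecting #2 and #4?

#2 is in #4's organization: the chain from #2 up to #4 is #2 → #12 → #4, which is 2 links.

2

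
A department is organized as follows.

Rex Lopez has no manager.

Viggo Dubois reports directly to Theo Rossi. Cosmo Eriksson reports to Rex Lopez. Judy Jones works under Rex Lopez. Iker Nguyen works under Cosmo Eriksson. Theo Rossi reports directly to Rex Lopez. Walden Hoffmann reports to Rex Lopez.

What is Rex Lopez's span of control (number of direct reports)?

Rex Lopez directly manages Judy Jones, Cosmo Eriksson, Theo Rossi, Walden Hoffmann. That is 4 direct reports.

4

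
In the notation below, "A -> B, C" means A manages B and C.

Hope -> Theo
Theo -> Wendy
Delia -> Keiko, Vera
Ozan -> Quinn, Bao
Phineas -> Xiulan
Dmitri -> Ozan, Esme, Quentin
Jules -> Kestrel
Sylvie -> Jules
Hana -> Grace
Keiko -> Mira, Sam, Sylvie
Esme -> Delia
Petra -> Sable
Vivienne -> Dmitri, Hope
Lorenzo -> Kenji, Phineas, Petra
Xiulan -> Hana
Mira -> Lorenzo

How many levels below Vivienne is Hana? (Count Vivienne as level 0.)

Chain from Hana up to Vivienne: Hana → Xiulan → Phineas → Lorenzo → Mira → Keiko → Delia → Esme → Dmitri → Vivienne. That is 9 steps up, so Hana is 9 levels below Vivienne.

9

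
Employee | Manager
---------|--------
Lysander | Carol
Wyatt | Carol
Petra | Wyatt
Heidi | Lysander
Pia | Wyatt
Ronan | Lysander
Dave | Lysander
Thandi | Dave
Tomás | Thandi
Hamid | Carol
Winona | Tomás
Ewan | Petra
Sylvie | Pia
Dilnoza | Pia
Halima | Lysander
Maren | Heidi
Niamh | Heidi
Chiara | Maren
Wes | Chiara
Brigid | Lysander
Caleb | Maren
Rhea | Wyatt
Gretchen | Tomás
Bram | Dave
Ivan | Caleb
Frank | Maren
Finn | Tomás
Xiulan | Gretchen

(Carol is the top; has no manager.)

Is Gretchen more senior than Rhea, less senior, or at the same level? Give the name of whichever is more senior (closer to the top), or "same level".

Rhea

Gretchen is 5 levels below Carol; Rhea is 2. Rhea is higher.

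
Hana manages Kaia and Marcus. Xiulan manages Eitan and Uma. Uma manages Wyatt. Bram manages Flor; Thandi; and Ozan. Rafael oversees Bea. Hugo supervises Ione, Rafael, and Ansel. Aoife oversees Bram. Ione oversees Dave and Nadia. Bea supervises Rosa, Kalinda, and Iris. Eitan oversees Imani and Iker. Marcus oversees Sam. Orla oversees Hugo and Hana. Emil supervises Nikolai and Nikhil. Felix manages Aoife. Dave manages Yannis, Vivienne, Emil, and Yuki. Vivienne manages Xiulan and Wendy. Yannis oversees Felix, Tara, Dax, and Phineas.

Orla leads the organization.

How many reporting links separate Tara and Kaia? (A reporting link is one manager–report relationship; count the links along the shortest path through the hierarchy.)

7

Tara is 5 levels below Orla, and Kaia is 2 levels below Orla (their lowest common manager). The shortest path runs up from Tara to Orla and back down to Kaia: 5 + 2 = 7 links.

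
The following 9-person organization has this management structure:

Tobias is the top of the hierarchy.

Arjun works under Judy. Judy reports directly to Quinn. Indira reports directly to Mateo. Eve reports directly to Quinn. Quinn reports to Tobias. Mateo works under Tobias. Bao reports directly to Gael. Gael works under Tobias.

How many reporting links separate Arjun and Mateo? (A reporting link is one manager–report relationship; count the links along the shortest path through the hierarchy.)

Arjun is 3 levels below Tobias, and Mateo is 1 level below Tobias (their lowest common manager). The shortest path runs up from Arjun to Tobias and back down to Mateo: 3 + 1 = 4 links.

4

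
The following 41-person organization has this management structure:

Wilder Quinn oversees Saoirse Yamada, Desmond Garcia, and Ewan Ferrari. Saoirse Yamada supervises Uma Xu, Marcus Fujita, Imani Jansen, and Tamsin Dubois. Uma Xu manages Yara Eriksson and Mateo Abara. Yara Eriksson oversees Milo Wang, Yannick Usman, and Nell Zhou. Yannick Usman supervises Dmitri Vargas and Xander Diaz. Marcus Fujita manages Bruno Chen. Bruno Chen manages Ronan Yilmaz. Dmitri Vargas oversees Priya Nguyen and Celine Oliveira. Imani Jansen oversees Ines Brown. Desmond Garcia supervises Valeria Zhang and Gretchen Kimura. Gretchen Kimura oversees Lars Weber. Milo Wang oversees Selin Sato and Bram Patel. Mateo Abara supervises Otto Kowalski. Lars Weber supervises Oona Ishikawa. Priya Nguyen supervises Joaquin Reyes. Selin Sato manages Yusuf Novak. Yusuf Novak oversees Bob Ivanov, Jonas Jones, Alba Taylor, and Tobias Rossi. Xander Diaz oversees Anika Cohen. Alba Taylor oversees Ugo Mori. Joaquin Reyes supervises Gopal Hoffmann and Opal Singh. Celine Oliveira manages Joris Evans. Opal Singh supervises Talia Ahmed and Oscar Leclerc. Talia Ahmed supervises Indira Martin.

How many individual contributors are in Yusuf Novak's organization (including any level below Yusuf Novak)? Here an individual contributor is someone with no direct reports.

4

The people in Yusuf Novak's organization with no one reporting to them are Jonas Jones, Tobias Rossi, Ugo Mori, Bob Ivanov. That is 4.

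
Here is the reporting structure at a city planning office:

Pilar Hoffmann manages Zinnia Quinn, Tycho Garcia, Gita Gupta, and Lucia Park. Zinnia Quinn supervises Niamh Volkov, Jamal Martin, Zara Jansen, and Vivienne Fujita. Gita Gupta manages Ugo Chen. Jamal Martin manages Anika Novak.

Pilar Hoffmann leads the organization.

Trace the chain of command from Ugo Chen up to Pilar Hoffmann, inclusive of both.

Ugo Chen -> Gita Gupta -> Pilar Hoffmann

Ugo Chen reports to Gita Gupta. Gita Gupta reports to Pilar Hoffmann. Pilar Hoffmann is at the top.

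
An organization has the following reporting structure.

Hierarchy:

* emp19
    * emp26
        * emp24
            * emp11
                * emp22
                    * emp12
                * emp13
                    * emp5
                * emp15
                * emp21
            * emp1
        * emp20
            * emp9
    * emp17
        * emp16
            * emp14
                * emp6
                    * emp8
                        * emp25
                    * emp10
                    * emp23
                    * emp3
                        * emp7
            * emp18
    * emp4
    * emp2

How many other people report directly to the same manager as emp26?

emp26 reports to emp19. emp19's other direct reports are emp17, emp4, emp2 — 3 peers.

3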